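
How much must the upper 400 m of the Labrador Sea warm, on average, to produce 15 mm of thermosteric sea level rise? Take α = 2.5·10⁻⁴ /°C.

about 0.150 °C

ΔT = Δh/(αH) = 0.015 / (2.5×10⁻⁴ × 400) = 0.1500 °C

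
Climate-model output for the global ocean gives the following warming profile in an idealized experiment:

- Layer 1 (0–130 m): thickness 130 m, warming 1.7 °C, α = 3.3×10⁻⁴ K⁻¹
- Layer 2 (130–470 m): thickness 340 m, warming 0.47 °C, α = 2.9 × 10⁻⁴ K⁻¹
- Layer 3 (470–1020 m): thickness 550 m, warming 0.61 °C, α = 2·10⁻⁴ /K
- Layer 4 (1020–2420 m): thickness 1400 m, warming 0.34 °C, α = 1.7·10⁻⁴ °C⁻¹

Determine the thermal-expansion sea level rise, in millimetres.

267 mm of thermosteric rise

Layer 1: 1.7 × 3.3×10⁻⁴ × 130 = 0.07293 m
Layer 2: 340 × 0.47 × 2.9×10⁻⁴ = 0.046342 m
Layer 3: 550 × 2×10⁻⁴ × 0.61 = 0.06710 m
1020–2420 m: 0.34 × 1400 × 1.7×10⁻⁴ = 0.08092 m
Δh = 0.07293 + 0.046342 + 0.06710 + 0.08092 = 0.267292 m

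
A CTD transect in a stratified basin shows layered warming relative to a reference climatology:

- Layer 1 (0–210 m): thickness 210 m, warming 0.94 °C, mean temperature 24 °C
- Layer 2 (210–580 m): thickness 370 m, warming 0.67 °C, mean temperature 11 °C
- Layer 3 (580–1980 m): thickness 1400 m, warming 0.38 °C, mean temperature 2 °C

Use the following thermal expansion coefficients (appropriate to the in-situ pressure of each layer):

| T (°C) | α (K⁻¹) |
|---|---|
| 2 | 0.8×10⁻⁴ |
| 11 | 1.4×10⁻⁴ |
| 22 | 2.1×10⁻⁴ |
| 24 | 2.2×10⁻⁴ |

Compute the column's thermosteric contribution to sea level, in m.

Layer 1 at 24 °C → α = 2.2×10⁻⁴ K⁻¹
Layer 2 at 11 °C → α = 1.4×10⁻⁴ K⁻¹
Layer 3 at 2 °C → α = 0.8×10⁻⁴ K⁻¹
Layer 1: 210 × 0.94 × 2.2×10⁻⁴ = 0.043428 m
210–580 m: 0.67 × 1.4×10⁻⁴ × 370 = 0.034706 m
Layer 3: 0.38 × 1400 × 0.8×10⁻⁴ = 0.04256 m
Δh = 0.043428 + 0.034706 + 0.04256 = 0.120694 m ≈ 0.121 m

0.121 m of thermosteric rise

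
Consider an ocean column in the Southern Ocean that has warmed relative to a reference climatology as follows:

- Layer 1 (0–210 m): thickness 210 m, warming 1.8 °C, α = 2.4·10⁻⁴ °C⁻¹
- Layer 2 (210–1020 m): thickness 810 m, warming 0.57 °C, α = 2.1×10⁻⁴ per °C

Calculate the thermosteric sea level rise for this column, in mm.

0–210 m: 210 × 2.4×10⁻⁴ × 1.8 = 0.09072 m
2.1×10⁻⁴ × 0.57 × 810 = 0.096957 m
Δh = 0.09072 + 0.096957 = 0.187677 m

about 188 mm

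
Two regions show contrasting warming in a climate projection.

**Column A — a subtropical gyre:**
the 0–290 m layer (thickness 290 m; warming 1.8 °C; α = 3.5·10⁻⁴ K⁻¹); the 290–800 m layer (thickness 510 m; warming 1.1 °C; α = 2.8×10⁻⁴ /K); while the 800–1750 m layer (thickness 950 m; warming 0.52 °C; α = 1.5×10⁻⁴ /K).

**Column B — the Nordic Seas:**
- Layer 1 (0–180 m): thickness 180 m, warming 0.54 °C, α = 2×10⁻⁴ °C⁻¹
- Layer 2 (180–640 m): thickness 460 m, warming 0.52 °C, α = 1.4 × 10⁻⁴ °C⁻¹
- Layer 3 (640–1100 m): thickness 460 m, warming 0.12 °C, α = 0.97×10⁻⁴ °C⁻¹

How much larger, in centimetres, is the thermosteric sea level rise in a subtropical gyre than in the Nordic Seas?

A 3.5×10⁻⁴ × 1.8 × 290 = 0.18270 m
A Layer 2: 1.1 × 2.8×10⁻⁴ × 510 = 0.15708 m
A 0.52 × 1.5×10⁻⁴ × 950 = 0.07410 m
A total: 0.41388 m
B 0–180 m: 180 × 0.54 × 2×10⁻⁴ = 0.01944 m
B Layer 2: 460 × 0.52 × 1.4×10⁻⁴ = 0.033488 m
B 640–1100 m: 0.12 × 460 × 0.97×10⁻⁴ = 0.0053544 m
B total: 0.0582824 m
Difference: 0.41388 − 0.0582824 = 0.3555976 m

Δh_A − Δh_B ≈ 36 cm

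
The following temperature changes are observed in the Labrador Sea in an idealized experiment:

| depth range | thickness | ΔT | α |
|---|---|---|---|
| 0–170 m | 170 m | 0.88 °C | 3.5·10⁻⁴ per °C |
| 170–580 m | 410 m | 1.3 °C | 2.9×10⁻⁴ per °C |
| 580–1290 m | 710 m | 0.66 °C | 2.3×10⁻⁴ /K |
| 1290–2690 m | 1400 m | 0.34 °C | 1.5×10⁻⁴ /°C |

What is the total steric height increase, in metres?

Δh = 0.386 m

170 × 3.5×10⁻⁴ × 0.88 = 0.05236 m
170–580 m: 1.3 × 410 × 2.9×10⁻⁴ = 0.15457 m
2.3×10⁻⁴ × 710 × 0.66 = 0.107778 m
1290–2690 m: 1.5×10⁻⁴ × 1400 × 0.34 = 0.07140 m
Δh = 0.05236 + 0.15457 + 0.107778 + 0.07140 = 0.386108 m ≈ 0.386 m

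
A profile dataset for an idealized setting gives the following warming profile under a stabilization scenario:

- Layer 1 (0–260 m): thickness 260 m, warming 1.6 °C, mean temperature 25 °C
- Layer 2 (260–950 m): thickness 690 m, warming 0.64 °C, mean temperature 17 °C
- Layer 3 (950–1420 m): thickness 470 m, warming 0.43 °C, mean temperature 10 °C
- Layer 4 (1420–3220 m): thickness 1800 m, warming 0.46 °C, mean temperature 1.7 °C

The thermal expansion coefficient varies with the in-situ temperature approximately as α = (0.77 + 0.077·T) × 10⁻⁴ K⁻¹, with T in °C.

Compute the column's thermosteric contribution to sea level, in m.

0.310 m

Layer 1: α = (0.77 + 0.077×25)×10⁻⁴ = 2.695×10⁻⁴ K⁻¹
Layer 2: α = (0.77 + 0.077×17)×10⁻⁴ = 2.079×10⁻⁴ K⁻¹
Layer 3: α = (0.77 + 0.077×10)×10⁻⁴ = 1.54×10⁻⁴ K⁻¹
Layer 4: α = (0.77 + 0.077×1.7)×10⁻⁴ = 0.9009×10⁻⁴ K⁻¹
Layer 1: 1.6 × 2.695×10⁻⁴ × 260 = 0.112112 m
Layer 2: 2.079×10⁻⁴ × 690 × 0.64 = 0.09180864 m
1.54×10⁻⁴ × 470 × 0.43 = 0.0311234 m
Layer 4: 0.46 × 0.9009×10⁻⁴ × 1800 = 0.07459452 m
Δh = 0.112112 + 0.09180864 + 0.0311234 + 0.07459452 = 0.30963856 m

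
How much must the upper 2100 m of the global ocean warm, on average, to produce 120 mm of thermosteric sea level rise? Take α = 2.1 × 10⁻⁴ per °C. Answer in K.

0.272 K

ΔT = Δh/(αH) = 0.12 / (2.1×10⁻⁴ × 2100) ≈ 0.2721 K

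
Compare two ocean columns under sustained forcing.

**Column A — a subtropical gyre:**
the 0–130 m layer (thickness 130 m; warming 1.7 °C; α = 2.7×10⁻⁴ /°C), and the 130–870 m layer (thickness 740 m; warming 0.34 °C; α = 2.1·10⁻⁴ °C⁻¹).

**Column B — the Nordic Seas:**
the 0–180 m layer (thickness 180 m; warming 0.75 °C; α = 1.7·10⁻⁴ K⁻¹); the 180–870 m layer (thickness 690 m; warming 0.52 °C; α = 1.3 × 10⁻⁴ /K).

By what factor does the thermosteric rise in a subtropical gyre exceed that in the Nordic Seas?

1.6

A 0–130 m: 2.7×10⁻⁴ × 1.7 × 130 = 0.05967 m
A 130–870 m: 740 × 2.1×10⁻⁴ × 0.34 = 0.052836 m
A total: 0.112506 m
B 0–180 m: 0.75 × 1.7×10⁻⁴ × 180 = 0.02295 m
B 180–870 m: 690 × 0.52 × 1.3×10⁻⁴ = 0.046644 m
B total: 0.069594 m
Ratio: 0.112506 / 0.069594 ≈ 1.617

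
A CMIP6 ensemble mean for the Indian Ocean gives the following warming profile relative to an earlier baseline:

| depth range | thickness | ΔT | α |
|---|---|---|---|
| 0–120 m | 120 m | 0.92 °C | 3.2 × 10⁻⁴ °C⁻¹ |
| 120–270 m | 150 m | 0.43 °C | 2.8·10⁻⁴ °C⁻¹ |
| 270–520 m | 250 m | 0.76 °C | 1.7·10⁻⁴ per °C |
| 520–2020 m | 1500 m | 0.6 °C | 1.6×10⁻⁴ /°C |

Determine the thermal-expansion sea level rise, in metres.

0.92 × 120 × 3.2×10⁻⁴ = 0.035328 m
2.8×10⁻⁴ × 0.43 × 150 = 0.01806 m
270–520 m: 1.7×10⁻⁴ × 0.76 × 250 = 0.03230 m
0.6 × 1.6×10⁻⁴ × 1500 = 0.14400 m
Δh = 0.035328 + 0.01806 + 0.03230 + 0.14400 = 0.229688 m

about 0.230 m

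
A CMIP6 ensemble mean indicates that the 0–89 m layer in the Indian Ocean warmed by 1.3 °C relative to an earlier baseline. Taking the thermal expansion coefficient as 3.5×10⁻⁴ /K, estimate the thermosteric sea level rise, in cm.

4.05 cm of thermosteric rise

Δh = αΔT·H = 3.5×10⁻⁴ × 1.3 × 89 = 0.040495 m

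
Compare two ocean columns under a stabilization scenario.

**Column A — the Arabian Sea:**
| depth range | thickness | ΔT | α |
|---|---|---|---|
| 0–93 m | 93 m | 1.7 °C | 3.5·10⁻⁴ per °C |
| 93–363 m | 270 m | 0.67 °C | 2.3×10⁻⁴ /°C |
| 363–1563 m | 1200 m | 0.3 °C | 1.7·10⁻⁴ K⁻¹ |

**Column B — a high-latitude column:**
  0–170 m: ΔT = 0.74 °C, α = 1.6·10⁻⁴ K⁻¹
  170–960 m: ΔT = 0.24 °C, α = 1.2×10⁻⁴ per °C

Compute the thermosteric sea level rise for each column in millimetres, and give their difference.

A 3.5×10⁻⁴ × 1.7 × 93 = 0.055335 m
A Layer 2: 2.3×10⁻⁴ × 0.67 × 270 = 0.041607 m
A 363–1563 m: 0.3 × 1.7×10⁻⁴ × 1200 = 0.06120 m
A total: 0.158142 m
B 0–170 m: 170 × 0.74 × 1.6×10⁻⁴ = 0.020128 m
B 170–960 m: 790 × 1.2×10⁻⁴ × 0.24 = 0.022752 m
B total: 0.04288 m
Difference: 0.158142 − 0.04288 = 0.115262 m

A: 158 mm; B: 42.9 mm; difference 115 mm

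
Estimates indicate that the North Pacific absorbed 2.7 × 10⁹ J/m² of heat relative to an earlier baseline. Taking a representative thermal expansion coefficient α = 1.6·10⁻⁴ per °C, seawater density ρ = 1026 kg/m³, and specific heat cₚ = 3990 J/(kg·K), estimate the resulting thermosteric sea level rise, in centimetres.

Δh = αQ/(ρcₚ) = 1.6×10⁻⁴ × 2.7×10⁹ / (1026 × 3990) ≈ 0.10553 m

Δh = 10.6 cm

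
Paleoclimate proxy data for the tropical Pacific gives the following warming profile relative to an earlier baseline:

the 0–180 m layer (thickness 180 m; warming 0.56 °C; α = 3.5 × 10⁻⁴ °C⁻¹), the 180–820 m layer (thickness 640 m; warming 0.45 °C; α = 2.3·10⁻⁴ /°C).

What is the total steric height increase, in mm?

Δh = 102 mm

3.5×10⁻⁴ × 180 × 0.56 = 0.03528 m
180–820 m: 2.3×10⁻⁴ × 0.45 × 640 = 0.06624 m
Δh = 0.03528 + 0.06624 = 0.10152 m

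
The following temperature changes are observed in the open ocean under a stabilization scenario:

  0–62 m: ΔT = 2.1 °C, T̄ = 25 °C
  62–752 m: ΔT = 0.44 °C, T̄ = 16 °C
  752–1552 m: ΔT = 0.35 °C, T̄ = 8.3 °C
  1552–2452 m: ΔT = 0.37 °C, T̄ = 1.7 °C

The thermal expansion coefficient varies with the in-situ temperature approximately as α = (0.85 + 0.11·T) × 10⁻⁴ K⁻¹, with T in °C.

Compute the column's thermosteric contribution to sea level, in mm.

Δh ≈ 210 mm

Layer 1: α = (0.85 + 0.11×25)×10⁻⁴ = 3.6×10⁻⁴ K⁻¹
Layer 2: α = (0.85 + 0.11×16)×10⁻⁴ = 2.61×10⁻⁴ K⁻¹
Layer 3: α = (0.85 + 0.11×8.3)×10⁻⁴ = 1.763×10⁻⁴ K⁻¹
Layer 4: α = (0.85 + 0.11×1.7)×10⁻⁴ = 1.037×10⁻⁴ K⁻¹
0–62 m: 2.1 × 3.6×10⁻⁴ × 62 = 0.046872 m
Layer 2: 2.61×10⁻⁴ × 690 × 0.44 = 0.0792396 m
752–1552 m: 800 × 1.763×10⁻⁴ × 0.35 = 0.049364 m
Layer 4: 0.37 × 900 × 1.037×10⁻⁴ = 0.0345321 m
Δh = 0.046872 + 0.0792396 + 0.049364 + 0.0345321 = 0.2100077 m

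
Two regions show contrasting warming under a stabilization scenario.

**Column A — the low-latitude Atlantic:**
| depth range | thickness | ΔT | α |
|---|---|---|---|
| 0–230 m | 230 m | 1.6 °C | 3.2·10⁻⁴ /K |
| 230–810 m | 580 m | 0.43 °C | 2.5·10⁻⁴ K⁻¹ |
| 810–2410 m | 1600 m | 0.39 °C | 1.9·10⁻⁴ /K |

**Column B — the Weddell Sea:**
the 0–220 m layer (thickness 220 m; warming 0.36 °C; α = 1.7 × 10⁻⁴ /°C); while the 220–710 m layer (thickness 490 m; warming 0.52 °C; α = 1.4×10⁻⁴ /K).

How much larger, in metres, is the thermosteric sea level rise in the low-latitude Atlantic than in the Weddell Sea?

Δh_A − Δh_B ≈ 0.25 m

A 0–230 m: 230 × 3.2×10⁻⁴ × 1.6 = 0.11776 m
A Layer 2: 2.5×10⁻⁴ × 0.43 × 580 = 0.06235 m
A Layer 3: 1.9×10⁻⁴ × 1600 × 0.39 = 0.11856 m
A total: 0.29867 m
B Layer 1: 220 × 0.36 × 1.7×10⁻⁴ = 0.013464 m
B 1.4×10⁻⁴ × 490 × 0.52 = 0.035672 m
B total: 0.049136 m
Difference: 0.29867 − 0.049136 = 0.249534 m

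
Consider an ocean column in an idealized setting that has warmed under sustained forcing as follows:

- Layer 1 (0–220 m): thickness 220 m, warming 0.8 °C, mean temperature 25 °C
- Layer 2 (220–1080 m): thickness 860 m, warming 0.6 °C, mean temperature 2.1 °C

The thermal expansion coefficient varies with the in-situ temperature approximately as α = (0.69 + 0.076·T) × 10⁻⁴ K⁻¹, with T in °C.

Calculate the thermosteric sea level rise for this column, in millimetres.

Layer 1: α = (0.69 + 0.076×25)×10⁻⁴ = 2.59×10⁻⁴ K⁻¹
Layer 2: α = (0.69 + 0.076×2.1)×10⁻⁴ = 0.8496×10⁻⁴ K⁻¹
Layer 1: 0.8 × 220 × 2.59×10⁻⁴ = 0.045584 m
0.8496×10⁻⁴ × 860 × 0.6 = 0.04383936 m
Δh = 0.045584 + 0.04383936 = 0.08942336 m ≈ 89.4 mm

Δh = 89.4 mm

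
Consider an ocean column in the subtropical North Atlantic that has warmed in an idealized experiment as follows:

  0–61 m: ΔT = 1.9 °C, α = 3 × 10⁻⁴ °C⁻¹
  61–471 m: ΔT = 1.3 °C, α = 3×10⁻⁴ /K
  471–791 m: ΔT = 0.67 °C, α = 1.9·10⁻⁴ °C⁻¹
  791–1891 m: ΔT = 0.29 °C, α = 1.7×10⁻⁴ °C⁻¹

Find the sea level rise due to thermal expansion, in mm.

Layer 1: 3×10⁻⁴ × 61 × 1.9 = 0.03477 m
1.3 × 3×10⁻⁴ × 410 = 0.15990 m
471–791 m: 320 × 1.9×10⁻⁴ × 0.67 = 0.040736 m
0.29 × 1.7×10⁻⁴ × 1100 = 0.05423 m
Δh = 0.03477 + 0.15990 + 0.040736 + 0.05423 = 0.289636 m ≈ 290 mm

about 290 mm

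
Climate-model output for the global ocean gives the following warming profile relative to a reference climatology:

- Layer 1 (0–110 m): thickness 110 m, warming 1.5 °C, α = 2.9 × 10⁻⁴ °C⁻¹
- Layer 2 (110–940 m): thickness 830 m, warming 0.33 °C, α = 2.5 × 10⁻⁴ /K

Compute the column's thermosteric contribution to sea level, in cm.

Δh ≈ 11.6 cm

0–110 m: 1.5 × 110 × 2.9×10⁻⁴ = 0.04785 m
Layer 2: 2.5×10⁻⁴ × 0.33 × 830 = 0.068475 m
Δh = 0.04785 + 0.068475 = 0.116325 m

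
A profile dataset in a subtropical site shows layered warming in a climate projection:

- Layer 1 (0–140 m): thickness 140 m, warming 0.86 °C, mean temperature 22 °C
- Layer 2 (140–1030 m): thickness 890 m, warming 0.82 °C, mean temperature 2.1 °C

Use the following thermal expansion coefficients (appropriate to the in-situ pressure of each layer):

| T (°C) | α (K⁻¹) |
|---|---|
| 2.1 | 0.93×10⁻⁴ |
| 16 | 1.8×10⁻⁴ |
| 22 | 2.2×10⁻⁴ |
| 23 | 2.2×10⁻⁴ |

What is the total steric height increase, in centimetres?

Layer 1 at 22 °C → α = 2.2×10⁻⁴ K⁻¹
Layer 2 at 2.1 °C → α = 0.93×10⁻⁴ K⁻¹
Layer 1: 2.2×10⁻⁴ × 140 × 0.86 = 0.026488 m
140–1030 m: 890 × 0.82 × 0.93×10⁻⁴ = 0.0678714 m
Δh = 0.026488 + 0.0678714 = 0.0943594 m

Δh ≈ 9.4 cm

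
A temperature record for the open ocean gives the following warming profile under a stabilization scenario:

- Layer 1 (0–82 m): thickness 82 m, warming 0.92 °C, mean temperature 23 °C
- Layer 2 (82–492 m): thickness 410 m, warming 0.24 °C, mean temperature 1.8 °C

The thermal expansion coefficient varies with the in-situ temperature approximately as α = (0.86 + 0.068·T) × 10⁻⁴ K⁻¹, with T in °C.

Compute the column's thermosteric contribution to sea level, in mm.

Layer 1: α = (0.86 + 0.068×23)×10⁻⁴ = 2.424×10⁻⁴ K⁻¹
Layer 2: α = (0.86 + 0.068×1.8)×10⁻⁴ = 0.9824×10⁻⁴ K⁻¹
2.424×10⁻⁴ × 0.92 × 82 = 0.018286656 m
82–492 m: 410 × 0.9824×10⁻⁴ × 0.24 = 0.009666816 m
Δh = 0.018286656 + 0.009666816 = 0.027953472 m

Δh ≈ 28.0 mm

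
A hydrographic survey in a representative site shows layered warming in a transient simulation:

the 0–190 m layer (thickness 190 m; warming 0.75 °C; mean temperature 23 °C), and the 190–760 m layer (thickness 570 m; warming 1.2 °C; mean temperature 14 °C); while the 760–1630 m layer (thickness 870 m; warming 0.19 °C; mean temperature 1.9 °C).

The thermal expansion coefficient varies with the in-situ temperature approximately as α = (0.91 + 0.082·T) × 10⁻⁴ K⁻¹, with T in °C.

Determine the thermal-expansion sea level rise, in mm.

200 mm of thermosteric rise

Layer 1: α = (0.91 + 0.082×23)×10⁻⁴ = 2.796×10⁻⁴ K⁻¹
Layer 2: α = (0.91 + 0.082×14)×10⁻⁴ = 2.058×10⁻⁴ K⁻¹
Layer 3: α = (0.91 + 0.082×1.9)×10⁻⁴ = 1.0658×10⁻⁴ K⁻¹
Layer 1: 2.796×10⁻⁴ × 190 × 0.75 = 0.039843 m
190–760 m: 1.2 × 2.058×10⁻⁴ × 570 = 0.1407672 m
870 × 1.0658×10⁻⁴ × 0.19 = 0.017617674 m
Δh = 0.039843 + 0.1407672 + 0.017617674 = 0.198227874 m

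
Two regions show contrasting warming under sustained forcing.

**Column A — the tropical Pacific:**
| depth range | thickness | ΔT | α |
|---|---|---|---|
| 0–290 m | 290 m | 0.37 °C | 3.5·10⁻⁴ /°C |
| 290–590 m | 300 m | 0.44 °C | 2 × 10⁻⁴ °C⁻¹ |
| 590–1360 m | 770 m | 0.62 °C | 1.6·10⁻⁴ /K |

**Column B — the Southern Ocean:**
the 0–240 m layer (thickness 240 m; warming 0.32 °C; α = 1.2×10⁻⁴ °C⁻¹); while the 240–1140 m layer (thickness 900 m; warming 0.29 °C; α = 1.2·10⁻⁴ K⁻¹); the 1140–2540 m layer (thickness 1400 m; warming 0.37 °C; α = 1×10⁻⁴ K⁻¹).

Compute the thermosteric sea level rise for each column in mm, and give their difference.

A 0–290 m: 290 × 0.37 × 3.5×10⁻⁴ = 0.037555 m
A Layer 2: 300 × 2×10⁻⁴ × 0.44 = 0.02640 m
A Layer 3: 770 × 0.62 × 1.6×10⁻⁴ = 0.076384 m
A total: 0.140339 m
B Layer 1: 0.32 × 240 × 1.2×10⁻⁴ = 0.009216 m
B Layer 2: 900 × 1.2×10⁻⁴ × 0.29 = 0.03132 m
B 1140–2540 m: 0.37 × 1×10⁻⁴ × 1400 = 0.05180 m
B total: 0.092336 m
Difference: 0.140339 − 0.092336 = 0.048003 m

Δh_A ≈ 140 mm, Δh_B ≈ 92.3 mm; difference ≈ 48.0 mm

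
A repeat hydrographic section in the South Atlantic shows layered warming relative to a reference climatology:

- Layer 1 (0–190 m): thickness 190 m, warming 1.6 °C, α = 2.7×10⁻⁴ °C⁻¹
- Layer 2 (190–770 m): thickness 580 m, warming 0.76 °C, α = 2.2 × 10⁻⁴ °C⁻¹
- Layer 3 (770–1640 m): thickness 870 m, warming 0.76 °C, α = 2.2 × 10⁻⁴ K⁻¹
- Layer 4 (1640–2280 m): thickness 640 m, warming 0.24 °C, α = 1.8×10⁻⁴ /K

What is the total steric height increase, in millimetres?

Layer 1: 190 × 2.7×10⁻⁴ × 1.6 = 0.08208 m
Layer 2: 580 × 2.2×10⁻⁴ × 0.76 = 0.096976 m
Layer 3: 870 × 2.2×10⁻⁴ × 0.76 = 0.145464 m
0.24 × 640 × 1.8×10⁻⁴ = 0.027648 m
Δh = 0.08208 + 0.096976 + 0.145464 + 0.027648 = 0.352168 m

352 mm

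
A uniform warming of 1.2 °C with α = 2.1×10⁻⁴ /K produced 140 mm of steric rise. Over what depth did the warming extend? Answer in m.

H = Δh/(αΔT) = 0.14 / (2.1×10⁻⁴ × 1.2) ≈ 555.6 m

about 560 m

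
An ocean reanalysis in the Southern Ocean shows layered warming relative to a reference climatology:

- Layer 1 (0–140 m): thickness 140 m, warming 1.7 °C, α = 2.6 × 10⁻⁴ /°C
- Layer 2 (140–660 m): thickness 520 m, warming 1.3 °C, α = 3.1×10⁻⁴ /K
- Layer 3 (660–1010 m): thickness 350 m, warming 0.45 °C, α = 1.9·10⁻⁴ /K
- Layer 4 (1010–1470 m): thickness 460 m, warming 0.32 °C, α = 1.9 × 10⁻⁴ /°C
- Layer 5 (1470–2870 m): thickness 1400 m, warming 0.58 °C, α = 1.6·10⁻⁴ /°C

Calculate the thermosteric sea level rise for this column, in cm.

46 cm

2.6×10⁻⁴ × 140 × 1.7 = 0.06188 m
Layer 2: 520 × 1.3 × 3.1×10⁻⁴ = 0.20956 m
Layer 3: 1.9×10⁻⁴ × 350 × 0.45 = 0.029925 m
1.9×10⁻⁴ × 460 × 0.32 = 0.027968 m
Layer 5: 0.58 × 1400 × 1.6×10⁻⁴ = 0.12992 m
Δh = 0.06188 + 0.20956 + 0.029925 + 0.027968 + 0.12992 = 0.459253 m ≈ 46 cm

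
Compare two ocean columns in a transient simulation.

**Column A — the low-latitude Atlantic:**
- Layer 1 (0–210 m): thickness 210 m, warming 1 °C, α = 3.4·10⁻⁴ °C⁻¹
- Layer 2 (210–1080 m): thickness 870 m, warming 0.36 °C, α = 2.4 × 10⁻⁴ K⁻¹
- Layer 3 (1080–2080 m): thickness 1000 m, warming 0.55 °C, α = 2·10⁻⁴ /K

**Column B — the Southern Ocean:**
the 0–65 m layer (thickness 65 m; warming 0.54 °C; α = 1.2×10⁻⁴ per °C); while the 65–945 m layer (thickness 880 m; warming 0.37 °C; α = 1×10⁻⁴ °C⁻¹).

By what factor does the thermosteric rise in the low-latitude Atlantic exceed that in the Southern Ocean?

≈ 7.0×

A Layer 1: 1 × 3.4×10⁻⁴ × 210 = 0.07140 m
A Layer 2: 870 × 0.36 × 2.4×10⁻⁴ = 0.075168 m
A 1080–2080 m: 1000 × 2×10⁻⁴ × 0.55 = 0.11000 m
A total: 0.256568 m
B Layer 1: 1.2×10⁻⁴ × 0.54 × 65 = 0.004212 m
B 0.37 × 880 × 1×10⁻⁴ = 0.03256 m
B total: 0.036772 m
Ratio: 0.256568 / 0.036772 ≈ 6.977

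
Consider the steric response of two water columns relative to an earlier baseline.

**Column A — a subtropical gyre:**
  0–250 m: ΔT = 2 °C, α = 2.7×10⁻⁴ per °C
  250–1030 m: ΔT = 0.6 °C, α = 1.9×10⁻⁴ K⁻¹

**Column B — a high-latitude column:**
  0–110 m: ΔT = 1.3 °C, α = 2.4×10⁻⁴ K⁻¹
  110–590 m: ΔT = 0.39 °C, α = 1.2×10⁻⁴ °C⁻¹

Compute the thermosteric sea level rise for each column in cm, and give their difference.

A 0–250 m: 2 × 250 × 2.7×10⁻⁴ = 0.13500 m
A 0.6 × 1.9×10⁻⁴ × 780 = 0.08892 m
A total: 0.22392 m
B 2.4×10⁻⁴ × 110 × 1.3 = 0.03432 m
B Layer 2: 1.2×10⁻⁴ × 0.39 × 480 = 0.022464 m
B total: 0.056784 m
Difference: 0.22392 − 0.056784 = 0.167136 m

Δh_A ≈ 22.4 cm, Δh_B ≈ 5.68 cm; difference ≈ 16.7 cm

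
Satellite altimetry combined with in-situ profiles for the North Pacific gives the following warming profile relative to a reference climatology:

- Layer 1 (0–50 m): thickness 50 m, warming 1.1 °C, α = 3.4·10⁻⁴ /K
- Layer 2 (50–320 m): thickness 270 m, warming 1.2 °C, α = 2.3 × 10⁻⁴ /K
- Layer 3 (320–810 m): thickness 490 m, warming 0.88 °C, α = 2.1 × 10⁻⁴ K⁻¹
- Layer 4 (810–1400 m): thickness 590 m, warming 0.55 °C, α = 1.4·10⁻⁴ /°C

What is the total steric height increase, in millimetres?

Δh = 229 mm

Layer 1: 1.1 × 3.4×10⁻⁴ × 50 = 0.01870 m
2.3×10⁻⁴ × 1.2 × 270 = 0.07452 m
320–810 m: 0.88 × 2.1×10⁻⁴ × 490 = 0.090552 m
Layer 4: 1.4×10⁻⁴ × 590 × 0.55 = 0.04543 m
Δh = 0.01870 + 0.07452 + 0.090552 + 0.04543 = 0.229202 m ≈ 229 mm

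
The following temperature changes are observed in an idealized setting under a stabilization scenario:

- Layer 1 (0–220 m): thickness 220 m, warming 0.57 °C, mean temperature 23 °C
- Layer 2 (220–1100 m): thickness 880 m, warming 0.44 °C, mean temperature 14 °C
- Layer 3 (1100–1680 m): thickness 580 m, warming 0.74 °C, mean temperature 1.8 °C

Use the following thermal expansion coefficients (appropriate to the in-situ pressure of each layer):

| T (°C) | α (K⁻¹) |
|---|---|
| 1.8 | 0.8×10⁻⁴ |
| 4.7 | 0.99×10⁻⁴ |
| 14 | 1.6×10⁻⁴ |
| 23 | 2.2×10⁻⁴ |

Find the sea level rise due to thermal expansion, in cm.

12 cm of thermosteric rise

Layer 1 at 23 °C → α = 2.2×10⁻⁴ K⁻¹
Layer 2 at 14 °C → α = 1.6×10⁻⁴ K⁻¹
Layer 3 at 1.8 °C → α = 0.8×10⁻⁴ K⁻¹
Layer 1: 0.57 × 2.2×10⁻⁴ × 220 = 0.027588 m
Layer 2: 880 × 1.6×10⁻⁴ × 0.44 = 0.061952 m
0.8×10⁻⁴ × 0.74 × 580 = 0.034336 m
Δh = 0.027588 + 0.061952 + 0.034336 = 0.123876 m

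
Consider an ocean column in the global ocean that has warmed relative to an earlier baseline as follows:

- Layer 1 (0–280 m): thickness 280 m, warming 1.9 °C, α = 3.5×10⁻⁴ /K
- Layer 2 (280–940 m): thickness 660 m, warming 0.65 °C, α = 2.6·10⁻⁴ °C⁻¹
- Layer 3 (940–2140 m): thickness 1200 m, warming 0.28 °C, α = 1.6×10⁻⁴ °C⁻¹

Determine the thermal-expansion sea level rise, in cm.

Layer 1: 1.9 × 280 × 3.5×10⁻⁴ = 0.18620 m
Layer 2: 0.65 × 660 × 2.6×10⁻⁴ = 0.11154 m
Layer 3: 1.6×10⁻⁴ × 1200 × 0.28 = 0.05376 m
Δh = 0.18620 + 0.11154 + 0.05376 = 0.35150 m

about 35.2 cm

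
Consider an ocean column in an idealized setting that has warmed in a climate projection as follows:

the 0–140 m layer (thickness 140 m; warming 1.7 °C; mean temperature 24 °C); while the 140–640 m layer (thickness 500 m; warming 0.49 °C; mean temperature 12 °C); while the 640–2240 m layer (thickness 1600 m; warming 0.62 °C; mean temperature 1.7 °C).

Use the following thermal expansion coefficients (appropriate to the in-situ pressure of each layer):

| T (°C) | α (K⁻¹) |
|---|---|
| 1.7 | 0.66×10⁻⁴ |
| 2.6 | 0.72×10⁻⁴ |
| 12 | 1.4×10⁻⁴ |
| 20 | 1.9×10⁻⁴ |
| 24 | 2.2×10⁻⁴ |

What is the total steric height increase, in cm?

Layer 1 at 24 °C → α = 2.2×10⁻⁴ K⁻¹
Layer 2 at 12 °C → α = 1.4×10⁻⁴ K⁻¹
Layer 3 at 1.7 °C → α = 0.66×10⁻⁴ K⁻¹
0–140 m: 1.7 × 140 × 2.2×10⁻⁴ = 0.05236 m
140–640 m: 0.49 × 1.4×10⁻⁴ × 500 = 0.03430 m
Layer 3: 0.62 × 1600 × 0.66×10⁻⁴ = 0.065472 m
Δh = 0.05236 + 0.03430 + 0.065472 = 0.152132 m ≈ 15.2 cm

Δh = 15.2 cm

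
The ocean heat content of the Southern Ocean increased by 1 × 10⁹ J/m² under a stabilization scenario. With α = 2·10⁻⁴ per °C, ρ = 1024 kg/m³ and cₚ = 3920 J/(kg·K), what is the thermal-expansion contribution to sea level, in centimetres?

Δh = αQ/(ρcₚ) = 2×10⁻⁴ × 1×10⁹ / (1024 × 3920) ≈ 0.049825 m

about 5.0 cm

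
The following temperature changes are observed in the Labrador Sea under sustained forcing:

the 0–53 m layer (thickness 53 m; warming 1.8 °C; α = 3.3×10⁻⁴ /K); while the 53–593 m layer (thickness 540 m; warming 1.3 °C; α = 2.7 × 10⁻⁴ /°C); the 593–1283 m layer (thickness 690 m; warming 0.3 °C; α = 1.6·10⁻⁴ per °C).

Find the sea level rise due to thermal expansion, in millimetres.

Layer 1: 1.8 × 3.3×10⁻⁴ × 53 = 0.031482 m
540 × 2.7×10⁻⁴ × 1.3 = 0.18954 m
593–1283 m: 1.6×10⁻⁴ × 690 × 0.3 = 0.03312 m
Δh = 0.031482 + 0.18954 + 0.03312 = 0.254142 m ≈ 250 mm

250 mm of thermosteric rise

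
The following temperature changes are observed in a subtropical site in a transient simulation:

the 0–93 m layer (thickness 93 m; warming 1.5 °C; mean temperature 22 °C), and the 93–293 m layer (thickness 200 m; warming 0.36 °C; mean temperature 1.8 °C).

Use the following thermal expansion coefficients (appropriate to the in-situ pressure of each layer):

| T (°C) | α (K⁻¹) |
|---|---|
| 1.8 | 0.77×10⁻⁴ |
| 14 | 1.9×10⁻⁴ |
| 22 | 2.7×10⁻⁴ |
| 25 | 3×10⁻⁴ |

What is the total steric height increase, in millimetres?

43.2 mm

Layer 1 at 22 °C → α = 2.7×10⁻⁴ K⁻¹
Layer 2 at 1.8 °C → α = 0.77×10⁻⁴ K⁻¹
Layer 1: 2.7×10⁻⁴ × 93 × 1.5 = 0.037665 m
200 × 0.36 × 0.77×10⁻⁴ = 0.005544 m
Δh = 0.037665 + 0.005544 = 0.043209 m ≈ 43.2 mm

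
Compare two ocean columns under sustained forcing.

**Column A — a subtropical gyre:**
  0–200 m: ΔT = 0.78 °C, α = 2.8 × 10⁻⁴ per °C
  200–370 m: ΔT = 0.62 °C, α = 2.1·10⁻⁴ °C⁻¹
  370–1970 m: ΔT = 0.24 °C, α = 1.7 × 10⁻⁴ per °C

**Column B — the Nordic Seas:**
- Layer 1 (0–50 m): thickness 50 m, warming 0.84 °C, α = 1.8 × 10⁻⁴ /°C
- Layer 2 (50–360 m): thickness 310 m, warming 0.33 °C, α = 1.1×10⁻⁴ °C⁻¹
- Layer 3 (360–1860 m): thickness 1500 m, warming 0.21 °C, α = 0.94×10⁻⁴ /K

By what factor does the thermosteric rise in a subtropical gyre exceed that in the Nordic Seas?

≈ 2.7×

A Layer 1: 0.78 × 200 × 2.8×10⁻⁴ = 0.04368 m
A 200–370 m: 2.1×10⁻⁴ × 0.62 × 170 = 0.022134 m
A Layer 3: 1600 × 0.24 × 1.7×10⁻⁴ = 0.06528 m
A total: 0.131094 m
B 1.8×10⁻⁴ × 0.84 × 50 = 0.00756 m
B 50–360 m: 0.33 × 310 × 1.1×10⁻⁴ = 0.011253 m
B 360–1860 m: 0.94×10⁻⁴ × 0.21 × 1500 = 0.02961 m
B total: 0.048423 m
Ratio: 0.131094 / 0.048423 ≈ 2.707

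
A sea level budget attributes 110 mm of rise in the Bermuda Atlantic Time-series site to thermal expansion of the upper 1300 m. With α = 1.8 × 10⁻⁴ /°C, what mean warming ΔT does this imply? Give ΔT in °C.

ΔT = Δh/(αH) = 0.11 / (1.8×10⁻⁴ × 1300) ≈ 0.4701 °C

0.470 °C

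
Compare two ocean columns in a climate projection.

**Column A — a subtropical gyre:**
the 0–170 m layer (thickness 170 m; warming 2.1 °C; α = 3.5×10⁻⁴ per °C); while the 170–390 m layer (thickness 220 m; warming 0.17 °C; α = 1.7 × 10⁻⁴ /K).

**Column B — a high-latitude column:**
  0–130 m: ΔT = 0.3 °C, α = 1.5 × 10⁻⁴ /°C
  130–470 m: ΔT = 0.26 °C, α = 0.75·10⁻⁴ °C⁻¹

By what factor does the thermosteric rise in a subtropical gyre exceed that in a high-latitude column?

A 0–170 m: 3.5×10⁻⁴ × 170 × 2.1 = 0.12495 m
A 170–390 m: 0.17 × 1.7×10⁻⁴ × 220 = 0.006358 m
A total: 0.131308 m
B Layer 1: 130 × 1.5×10⁻⁴ × 0.3 = 0.00585 m
B Layer 2: 0.75×10⁻⁴ × 0.26 × 340 = 0.00663 m
B total: 0.01248 m
Ratio: 0.131308 / 0.01248 ≈ 10.52

11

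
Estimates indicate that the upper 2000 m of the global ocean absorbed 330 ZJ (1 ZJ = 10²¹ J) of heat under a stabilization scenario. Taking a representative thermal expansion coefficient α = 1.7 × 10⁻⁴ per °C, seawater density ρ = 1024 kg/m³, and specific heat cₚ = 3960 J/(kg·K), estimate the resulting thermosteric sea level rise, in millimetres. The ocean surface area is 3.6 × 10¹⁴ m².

Δh = 38 mm

Per unit area: Q = 330×10²¹ / (3.6×10¹⁴) ≈ 9.167×10⁸ J/m²
Δh = αQ/(ρcₚ) = 1.7×10⁻⁴ × 9.167×10⁸ / (1024 × 3960) ≈ 0.038431 m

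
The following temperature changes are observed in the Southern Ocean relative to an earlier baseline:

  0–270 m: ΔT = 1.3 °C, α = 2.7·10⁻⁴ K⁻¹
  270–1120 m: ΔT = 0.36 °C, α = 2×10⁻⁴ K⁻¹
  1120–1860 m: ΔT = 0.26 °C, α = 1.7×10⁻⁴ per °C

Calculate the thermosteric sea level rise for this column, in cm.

19 cm of thermosteric rise

0–270 m: 2.7×10⁻⁴ × 1.3 × 270 = 0.09477 m
0.36 × 850 × 2×10⁻⁴ = 0.06120 m
1120–1860 m: 1.7×10⁻⁴ × 740 × 0.26 = 0.032708 m
Δh = 0.09477 + 0.06120 + 0.032708 = 0.188678 m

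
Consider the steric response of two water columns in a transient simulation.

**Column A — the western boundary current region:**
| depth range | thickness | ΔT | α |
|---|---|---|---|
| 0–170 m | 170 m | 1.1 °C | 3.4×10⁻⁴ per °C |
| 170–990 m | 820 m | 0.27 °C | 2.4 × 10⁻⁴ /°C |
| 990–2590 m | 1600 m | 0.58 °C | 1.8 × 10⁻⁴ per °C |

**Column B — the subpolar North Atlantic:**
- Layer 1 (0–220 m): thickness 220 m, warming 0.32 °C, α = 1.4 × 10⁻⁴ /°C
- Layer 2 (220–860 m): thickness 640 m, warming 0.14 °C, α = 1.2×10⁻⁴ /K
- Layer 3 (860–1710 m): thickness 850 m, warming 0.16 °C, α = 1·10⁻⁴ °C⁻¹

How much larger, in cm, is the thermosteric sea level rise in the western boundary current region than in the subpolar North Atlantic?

A Layer 1: 3.4×10⁻⁴ × 1.1 × 170 = 0.06358 m
A 170–990 m: 0.27 × 820 × 2.4×10⁻⁴ = 0.053136 m
A Layer 3: 1600 × 1.8×10⁻⁴ × 0.58 = 0.16704 m
A total: 0.283756 m
B 0–220 m: 0.32 × 220 × 1.4×10⁻⁴ = 0.009856 m
B 640 × 0.14 × 1.2×10⁻⁴ = 0.010752 m
B 860–1710 m: 1×10⁻⁴ × 0.16 × 850 = 0.01360 m
B total: 0.034208 m
Difference: 0.283756 − 0.034208 = 0.249548 m

25.0 cm larger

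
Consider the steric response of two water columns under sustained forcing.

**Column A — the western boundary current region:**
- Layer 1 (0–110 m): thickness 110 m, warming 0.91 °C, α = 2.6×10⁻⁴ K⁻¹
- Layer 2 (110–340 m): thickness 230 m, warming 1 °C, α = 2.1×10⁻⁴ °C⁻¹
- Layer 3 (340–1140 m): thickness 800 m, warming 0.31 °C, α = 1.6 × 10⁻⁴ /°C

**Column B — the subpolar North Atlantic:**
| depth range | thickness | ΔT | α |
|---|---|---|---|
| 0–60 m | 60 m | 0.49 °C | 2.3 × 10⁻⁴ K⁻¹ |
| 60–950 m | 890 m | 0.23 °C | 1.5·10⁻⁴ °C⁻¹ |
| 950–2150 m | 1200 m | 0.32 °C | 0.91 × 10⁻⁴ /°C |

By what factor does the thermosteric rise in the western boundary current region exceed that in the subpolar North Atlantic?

≈ 1.6×

A 0–110 m: 0.91 × 110 × 2.6×10⁻⁴ = 0.026026 m
A Layer 2: 1 × 2.1×10⁻⁴ × 230 = 0.04830 m
A 1.6×10⁻⁴ × 0.31 × 800 = 0.03968 m
A total: 0.114006 m
B 0–60 m: 0.49 × 60 × 2.3×10⁻⁴ = 0.006762 m
B Layer 2: 1.5×10⁻⁴ × 890 × 0.23 = 0.030705 m
B 950–2150 m: 1200 × 0.91×10⁻⁴ × 0.32 = 0.034944 m
B total: 0.072411 m
Ratio: 0.114006 / 0.072411 ≈ 1.574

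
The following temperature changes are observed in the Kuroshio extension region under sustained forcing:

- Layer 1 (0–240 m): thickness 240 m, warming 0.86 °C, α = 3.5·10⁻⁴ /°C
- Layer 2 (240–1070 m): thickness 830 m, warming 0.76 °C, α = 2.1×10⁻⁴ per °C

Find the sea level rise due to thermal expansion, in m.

Δh ≈ 0.20 m

0.86 × 3.5×10⁻⁴ × 240 = 0.07224 m
2.1×10⁻⁴ × 0.76 × 830 = 0.132468 m
Δh = 0.07224 + 0.132468 = 0.204708 m ≈ 0.20 m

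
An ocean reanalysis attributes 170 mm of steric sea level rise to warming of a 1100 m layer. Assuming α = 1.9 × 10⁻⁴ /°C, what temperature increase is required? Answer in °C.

ΔT = Δh/(αH) = 0.17 / (1.9×10⁻⁴ × 1100) ≈ 0.8134 °C

about 0.813 °C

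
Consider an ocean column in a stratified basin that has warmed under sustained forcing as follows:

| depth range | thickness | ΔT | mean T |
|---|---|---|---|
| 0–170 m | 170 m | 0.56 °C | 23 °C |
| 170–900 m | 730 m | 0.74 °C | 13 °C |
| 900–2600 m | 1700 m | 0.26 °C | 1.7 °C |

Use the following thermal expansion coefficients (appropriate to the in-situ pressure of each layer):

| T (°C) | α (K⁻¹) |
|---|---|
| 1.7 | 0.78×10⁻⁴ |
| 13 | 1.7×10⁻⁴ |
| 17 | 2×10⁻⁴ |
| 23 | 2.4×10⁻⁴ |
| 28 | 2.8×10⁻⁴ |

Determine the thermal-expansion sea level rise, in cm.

14.9 cm of thermosteric rise

Layer 1 at 23 °C → α = 2.4×10⁻⁴ K⁻¹
Layer 2 at 13 °C → α = 1.7×10⁻⁴ K⁻¹
Layer 3 at 1.7 °C → α = 0.78×10⁻⁴ K⁻¹
Layer 1: 2.4×10⁻⁴ × 170 × 0.56 = 0.022848 m
Layer 2: 1.7×10⁻⁴ × 730 × 0.74 = 0.091834 m
900–2600 m: 0.26 × 0.78×10⁻⁴ × 1700 = 0.034476 m
Δh = 0.022848 + 0.091834 + 0.034476 = 0.149158 m ≈ 14.9 cm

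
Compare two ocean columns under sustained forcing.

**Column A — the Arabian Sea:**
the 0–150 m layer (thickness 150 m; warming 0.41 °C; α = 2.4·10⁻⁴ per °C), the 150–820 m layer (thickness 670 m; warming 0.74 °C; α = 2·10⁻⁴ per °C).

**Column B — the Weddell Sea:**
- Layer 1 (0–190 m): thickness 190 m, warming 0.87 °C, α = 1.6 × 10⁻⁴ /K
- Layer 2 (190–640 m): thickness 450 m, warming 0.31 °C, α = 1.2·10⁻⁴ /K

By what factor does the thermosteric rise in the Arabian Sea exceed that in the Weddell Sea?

A 0–150 m: 150 × 2.4×10⁻⁴ × 0.41 = 0.01476 m
A 150–820 m: 0.74 × 2×10⁻⁴ × 670 = 0.09916 m
A total: 0.11392 m
B 1.6×10⁻⁴ × 0.87 × 190 = 0.026448 m
B 190–640 m: 450 × 1.2×10⁻⁴ × 0.31 = 0.01674 m
B total: 0.043188 m
Ratio: 0.11392 / 0.043188 ≈ 2.638

2.6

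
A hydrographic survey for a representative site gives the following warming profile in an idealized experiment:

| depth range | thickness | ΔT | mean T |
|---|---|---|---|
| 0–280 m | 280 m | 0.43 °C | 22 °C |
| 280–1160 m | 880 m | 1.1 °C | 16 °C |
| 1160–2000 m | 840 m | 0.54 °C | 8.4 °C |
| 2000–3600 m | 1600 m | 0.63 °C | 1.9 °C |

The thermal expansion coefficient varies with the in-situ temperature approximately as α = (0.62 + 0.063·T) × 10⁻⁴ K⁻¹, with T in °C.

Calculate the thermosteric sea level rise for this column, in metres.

about 0.31 m

Layer 1: α = (0.62 + 0.063×22)×10⁻⁴ = 2.006×10⁻⁴ K⁻¹
Layer 2: α = (0.62 + 0.063×16)×10⁻⁴ = 1.628×10⁻⁴ K⁻¹
Layer 3: α = (0.62 + 0.063×8.4)×10⁻⁴ = 1.1492×10⁻⁴ K⁻¹
Layer 4: α = (0.62 + 0.063×1.9)×10⁻⁴ = 0.7397×10⁻⁴ K⁻¹
Layer 1: 2.006×10⁻⁴ × 280 × 0.43 = 0.02415224 m
Layer 2: 1.1 × 880 × 1.628×10⁻⁴ = 0.1575904 m
Layer 3: 840 × 1.1492×10⁻⁴ × 0.54 = 0.052127712 m
2000–3600 m: 1600 × 0.7397×10⁻⁴ × 0.63 = 0.07456176 m
Δh = 0.02415224 + 0.1575904 + 0.052127712 + 0.07456176 = 0.308432112 m ≈ 0.31 m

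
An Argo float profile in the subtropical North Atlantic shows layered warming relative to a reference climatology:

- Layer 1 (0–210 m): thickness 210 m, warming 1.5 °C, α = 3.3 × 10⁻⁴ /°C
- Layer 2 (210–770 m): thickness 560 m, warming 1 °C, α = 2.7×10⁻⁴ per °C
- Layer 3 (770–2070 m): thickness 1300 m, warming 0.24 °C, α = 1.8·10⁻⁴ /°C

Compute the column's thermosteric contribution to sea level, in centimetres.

about 31.1 cm

Layer 1: 3.3×10⁻⁴ × 1.5 × 210 = 0.10395 m
2.7×10⁻⁴ × 560 × 1 = 0.15120 m
770–2070 m: 1300 × 1.8×10⁻⁴ × 0.24 = 0.05616 m
Δh = 0.10395 + 0.15120 + 0.05616 = 0.31131 m ≈ 31.1 cm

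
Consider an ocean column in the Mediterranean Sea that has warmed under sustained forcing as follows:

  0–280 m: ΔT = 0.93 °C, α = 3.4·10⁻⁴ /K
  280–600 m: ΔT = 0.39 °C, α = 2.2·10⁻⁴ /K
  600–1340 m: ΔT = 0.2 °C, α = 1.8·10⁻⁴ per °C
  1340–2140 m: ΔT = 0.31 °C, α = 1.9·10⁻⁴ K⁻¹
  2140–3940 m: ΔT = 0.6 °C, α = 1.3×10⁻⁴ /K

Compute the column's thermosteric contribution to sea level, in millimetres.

330 mm

Layer 1: 3.4×10⁻⁴ × 280 × 0.93 = 0.088536 m
2.2×10⁻⁴ × 320 × 0.39 = 0.027456 m
600–1340 m: 740 × 0.2 × 1.8×10⁻⁴ = 0.02664 m
1340–2140 m: 1.9×10⁻⁴ × 800 × 0.31 = 0.04712 m
Layer 5: 1800 × 0.6 × 1.3×10⁻⁴ = 0.14040 m
Δh = 0.088536 + 0.027456 + 0.02664 + 0.04712 + 0.14040 = 0.330152 m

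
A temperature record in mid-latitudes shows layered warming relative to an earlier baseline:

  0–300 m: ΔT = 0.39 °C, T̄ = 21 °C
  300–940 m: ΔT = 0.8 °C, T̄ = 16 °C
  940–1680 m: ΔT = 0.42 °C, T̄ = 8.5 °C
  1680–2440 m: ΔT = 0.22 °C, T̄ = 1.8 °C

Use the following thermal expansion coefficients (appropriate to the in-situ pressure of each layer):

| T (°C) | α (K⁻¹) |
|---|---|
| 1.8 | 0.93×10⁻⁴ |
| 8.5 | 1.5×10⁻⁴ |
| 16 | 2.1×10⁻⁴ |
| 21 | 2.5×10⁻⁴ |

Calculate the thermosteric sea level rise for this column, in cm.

Layer 1 at 21 °C → α = 2.5×10⁻⁴ K⁻¹
Layer 2 at 16 °C → α = 2.1×10⁻⁴ K⁻¹
Layer 3 at 8.5 °C → α = 1.5×10⁻⁴ K⁻¹
Layer 4 at 1.8 °C → α = 0.93×10⁻⁴ K⁻¹
Layer 1: 2.5×10⁻⁴ × 300 × 0.39 = 0.02925 m
640 × 2.1×10⁻⁴ × 0.8 = 0.10752 m
740 × 1.5×10⁻⁴ × 0.42 = 0.04662 m
760 × 0.22 × 0.93×10⁻⁴ = 0.0155496 m
Δh = 0.02925 + 0.10752 + 0.04662 + 0.0155496 = 0.1989396 m

19.9 cm of thermosteric rise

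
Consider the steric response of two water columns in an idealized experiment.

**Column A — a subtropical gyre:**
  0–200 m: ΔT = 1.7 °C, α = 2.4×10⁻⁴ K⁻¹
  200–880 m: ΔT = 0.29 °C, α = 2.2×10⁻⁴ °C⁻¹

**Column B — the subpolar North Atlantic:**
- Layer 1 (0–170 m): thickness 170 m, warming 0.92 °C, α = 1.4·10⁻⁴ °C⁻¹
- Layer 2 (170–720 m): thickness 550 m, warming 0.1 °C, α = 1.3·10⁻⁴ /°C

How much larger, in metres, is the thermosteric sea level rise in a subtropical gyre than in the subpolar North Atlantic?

Δh_A − Δh_B ≈ 0.096 m

A 0–200 m: 200 × 1.7 × 2.4×10⁻⁴ = 0.08160 m
A 680 × 2.2×10⁻⁴ × 0.29 = 0.043384 m
A total: 0.124984 m
B 170 × 0.92 × 1.4×10⁻⁴ = 0.021896 m
B 170–720 m: 550 × 0.1 × 1.3×10⁻⁴ = 0.00715 m
B total: 0.029046 m
Difference: 0.124984 − 0.029046 = 0.095938 m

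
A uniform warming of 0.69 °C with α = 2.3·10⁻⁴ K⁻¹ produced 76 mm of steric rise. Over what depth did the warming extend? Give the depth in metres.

H ≈ 480 m

H = Δh/(αΔT) = 0.076 / (2.3×10⁻⁴ × 0.69) ≈ 478.9 m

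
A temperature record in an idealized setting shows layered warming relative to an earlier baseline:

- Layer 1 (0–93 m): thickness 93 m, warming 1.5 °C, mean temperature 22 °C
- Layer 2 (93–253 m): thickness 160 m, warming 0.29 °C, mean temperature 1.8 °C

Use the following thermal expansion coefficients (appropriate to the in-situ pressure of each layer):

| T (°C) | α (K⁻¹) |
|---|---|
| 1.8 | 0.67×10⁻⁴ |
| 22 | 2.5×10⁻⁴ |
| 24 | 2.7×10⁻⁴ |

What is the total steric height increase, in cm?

3.80 cm of thermosteric rise

Layer 1 at 22 °C → α = 2.5×10⁻⁴ K⁻¹
Layer 2 at 1.8 °C → α = 0.67×10⁻⁴ K⁻¹
1.5 × 2.5×10⁻⁴ × 93 = 0.034875 m
0.29 × 0.67×10⁻⁴ × 160 = 0.0031088 m
Δh = 0.034875 + 0.0031088 = 0.0379838 m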